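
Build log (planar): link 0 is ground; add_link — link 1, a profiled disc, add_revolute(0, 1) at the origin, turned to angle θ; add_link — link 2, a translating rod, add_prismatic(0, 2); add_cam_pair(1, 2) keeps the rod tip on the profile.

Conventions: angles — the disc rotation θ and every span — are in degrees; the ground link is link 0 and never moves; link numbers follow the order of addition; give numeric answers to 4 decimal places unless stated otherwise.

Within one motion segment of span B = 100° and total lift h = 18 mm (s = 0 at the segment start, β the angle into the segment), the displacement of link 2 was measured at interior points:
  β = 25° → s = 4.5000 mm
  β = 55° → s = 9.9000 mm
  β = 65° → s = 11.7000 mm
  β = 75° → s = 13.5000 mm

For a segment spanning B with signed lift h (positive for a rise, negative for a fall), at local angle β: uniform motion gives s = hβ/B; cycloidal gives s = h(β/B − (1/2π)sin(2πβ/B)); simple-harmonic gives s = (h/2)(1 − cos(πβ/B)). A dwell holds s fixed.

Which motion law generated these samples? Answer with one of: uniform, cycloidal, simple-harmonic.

candidates at β/B = r: uniform s = h·r (linear in β); cycloidal s = h·(r − sin(2πr)/(2π)); simple-harmonic s = (h/2)(1 − cos(πr))
β=25°: printed 4.5000 | uniform 4.5000, cycloidal 1.6352, simple-harmonic 2.6360
β=55°: printed 9.9000 | uniform 9.9000, cycloidal 10.7853, simple-harmonic 10.4079
β=65°: printed 11.7000 | uniform 11.7000, cycloidal 14.0177, simple-harmonic 13.0859
β=75°: printed 13.5000 | uniform 13.5000, cycloidal 16.3648, simple-harmonic 15.3640
only one law matches every sample → uniform

uniform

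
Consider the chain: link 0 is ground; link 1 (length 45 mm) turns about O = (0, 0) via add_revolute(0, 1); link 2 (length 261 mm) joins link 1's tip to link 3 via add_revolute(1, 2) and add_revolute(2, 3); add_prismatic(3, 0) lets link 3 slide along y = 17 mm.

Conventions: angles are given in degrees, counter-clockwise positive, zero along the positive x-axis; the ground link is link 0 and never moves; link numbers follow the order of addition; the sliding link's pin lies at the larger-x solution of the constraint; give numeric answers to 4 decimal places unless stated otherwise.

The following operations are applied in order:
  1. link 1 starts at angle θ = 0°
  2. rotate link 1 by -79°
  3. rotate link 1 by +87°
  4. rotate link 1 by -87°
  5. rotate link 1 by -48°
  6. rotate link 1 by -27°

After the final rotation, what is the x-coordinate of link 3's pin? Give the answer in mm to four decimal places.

geometry: r = 45 mm, L = 261 mm, e = 17 mm; θ starts at 0°
rotate link 1 by -79°: θ ← 0° -79° = -79°
rotate link 1 by +87°: θ ← -79° +87° = 8°
rotate link 1 by -87°: θ ← 8° -87° = -79°
rotate link 1 by -48°: θ ← -79° -48° = -127°
rotate link 1 by -27°: θ ← -127° -27° = -154°
crank pin P = (r cos θ, r sin θ) = (-40.445732, -19.726702)
h = r sin θ − e = -19.726702 − 17 = -36.726702
x = r cos θ + √(L² − h²) = -40.445732 + 258.403075 = 217.957343

217.9573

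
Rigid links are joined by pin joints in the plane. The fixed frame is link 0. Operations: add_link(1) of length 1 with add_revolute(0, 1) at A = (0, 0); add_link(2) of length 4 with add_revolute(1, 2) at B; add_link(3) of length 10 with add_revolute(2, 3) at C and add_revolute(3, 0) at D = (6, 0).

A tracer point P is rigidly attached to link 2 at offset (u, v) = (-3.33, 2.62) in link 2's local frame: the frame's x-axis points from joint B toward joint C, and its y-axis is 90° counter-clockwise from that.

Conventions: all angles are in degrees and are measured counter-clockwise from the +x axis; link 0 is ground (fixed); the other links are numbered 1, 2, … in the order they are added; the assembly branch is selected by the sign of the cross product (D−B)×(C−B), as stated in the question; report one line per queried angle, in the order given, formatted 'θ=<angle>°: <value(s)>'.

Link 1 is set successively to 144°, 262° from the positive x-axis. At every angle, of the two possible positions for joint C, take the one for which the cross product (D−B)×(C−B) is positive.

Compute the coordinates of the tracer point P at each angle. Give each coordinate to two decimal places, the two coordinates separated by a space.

A=(0,0), D=(6.00,0)
θ=144°: B = A + 1.00·(cos144°, sin144°) = (-0.8090, 0.5878)
θ=144°: |BD| = 6.8343
θ=144°: circle(B,4.00) ∩ circle(D,10.00): a=-2.7283, h=2.9252
θ=144°:   candidates: C₊=(-3.2756,3.7368) cross=19.992; C₋=(-3.7788,-2.0919) cross=-19.992
θ=144°:   branch + wants cross > 0 → take C=(-3.2756,3.7368) (cross=19.992)
θ=144°: ex = (C−B)/|BC| = (-0.6166,0.7872); ey = (-0.7872,-0.6166)
θ=144°: P = B + -3.33·ex + 2.62·ey = (-0.8182,-3.6493)
θ=262°: B = A + 1.00·(cos262°, sin262°) = (-0.1392, -0.9903)
θ=262°: |BD| = 6.2185
θ=262°: circle(B,4.00) ∩ circle(D,10.00): a=-3.6447, h=1.6480
θ=262°:   candidates: C₊=(-3.9998,0.0563) cross=10.248; C₋=(-3.4750,-3.1976) cross=-10.248
θ=262°:   branch + wants cross > 0 → take C=(-3.9998,0.0563) (cross=10.248)
θ=262°: ex = (C−B)/|BC| = (-0.9652,0.2616); ey = (-0.2616,-0.9652)
θ=262°: P = B + -3.33·ex + 2.62·ey = (2.3894,-4.3902)

θ=144°: -0.82 -3.65
θ=262°: 2.39 -4.39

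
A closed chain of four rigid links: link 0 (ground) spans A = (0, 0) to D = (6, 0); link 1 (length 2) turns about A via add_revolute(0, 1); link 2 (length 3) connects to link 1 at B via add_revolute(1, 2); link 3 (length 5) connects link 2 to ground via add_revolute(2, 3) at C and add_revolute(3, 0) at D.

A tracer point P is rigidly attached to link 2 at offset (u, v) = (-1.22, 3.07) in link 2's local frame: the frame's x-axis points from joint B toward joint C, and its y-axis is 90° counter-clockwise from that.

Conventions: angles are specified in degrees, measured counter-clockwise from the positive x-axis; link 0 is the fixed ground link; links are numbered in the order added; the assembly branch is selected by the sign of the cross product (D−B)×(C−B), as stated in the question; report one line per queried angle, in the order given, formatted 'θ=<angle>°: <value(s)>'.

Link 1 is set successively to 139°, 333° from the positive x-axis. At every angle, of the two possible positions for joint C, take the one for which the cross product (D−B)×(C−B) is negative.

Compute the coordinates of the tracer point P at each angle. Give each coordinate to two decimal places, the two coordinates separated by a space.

A=(0,0), D=(6.00,0)
θ=139°: B = A + 2.00·(cos139°, sin139°) = (-1.5094, 1.3121)
θ=139°: |BD| = 7.6232
θ=139°: circle(B,3.00) ∩ circle(D,5.00): a=2.7622, h=1.1707
θ=139°:   candidates: C₊=(1.4130,1.9899) cross=8.924; C₋=(1.0100,-0.3165) cross=-8.924
θ=139°:   branch - wants cross < 0 → take C=(1.0100,-0.3165) (cross=-8.924)
θ=139°: ex = (C−B)/|BC| = (0.8398,-0.5429); ey = (0.5429,0.8398)
θ=139°: P = B + -1.22·ex + 3.07·ey = (-0.8674,4.5527)
θ=333°: B = A + 2.00·(cos333°, sin333°) = (1.7820, -0.9080)
θ=333°: |BD| = 4.3146
θ=333°: circle(B,3.00) ∩ circle(D,5.00): a=0.3031, h=2.9846
θ=333°:   candidates: C₊=(1.4503,2.0736) cross=12.878; C₋=(2.7065,-3.7620) cross=-12.878
θ=333°:   branch - wants cross < 0 → take C=(2.7065,-3.7620) (cross=-12.878)
θ=333°: ex = (C−B)/|BC| = (0.3081,-0.9513); ey = (0.9513,0.3081)
θ=333°: P = B + -1.22·ex + 3.07·ey = (4.3267,1.1987)

θ=139°: -0.87 4.55
θ=333°: 4.33 1.20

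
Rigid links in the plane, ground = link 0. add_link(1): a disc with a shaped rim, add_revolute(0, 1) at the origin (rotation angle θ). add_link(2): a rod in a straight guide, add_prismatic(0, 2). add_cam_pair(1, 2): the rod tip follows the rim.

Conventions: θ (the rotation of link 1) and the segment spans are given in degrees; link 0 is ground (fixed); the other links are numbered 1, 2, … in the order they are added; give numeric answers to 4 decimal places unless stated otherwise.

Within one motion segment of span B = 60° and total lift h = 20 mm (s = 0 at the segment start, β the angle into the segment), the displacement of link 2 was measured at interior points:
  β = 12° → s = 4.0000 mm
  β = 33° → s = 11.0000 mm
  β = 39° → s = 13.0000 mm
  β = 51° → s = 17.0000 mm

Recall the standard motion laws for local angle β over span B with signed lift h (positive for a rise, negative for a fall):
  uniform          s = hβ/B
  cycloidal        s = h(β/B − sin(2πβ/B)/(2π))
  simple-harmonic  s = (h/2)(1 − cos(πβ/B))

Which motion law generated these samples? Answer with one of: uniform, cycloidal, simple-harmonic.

candidates at β/B = r: uniform s = h·r (linear in β); cycloidal s = h·(r − sin(2πr)/(2π)); simple-harmonic s = (h/2)(1 − cos(πr))
β=12°: printed 4.0000 | uniform 4.0000, cycloidal 0.9727, simple-harmonic 1.9098
β=33°: printed 11.0000 | uniform 11.0000, cycloidal 11.9836, simple-harmonic 11.5643
β=39°: printed 13.0000 | uniform 13.0000, cycloidal 15.5752, simple-harmonic 14.5399
β=51°: printed 17.0000 | uniform 17.0000, cycloidal 19.5752, simple-harmonic 18.9101
only one law matches every sample → uniform

uniform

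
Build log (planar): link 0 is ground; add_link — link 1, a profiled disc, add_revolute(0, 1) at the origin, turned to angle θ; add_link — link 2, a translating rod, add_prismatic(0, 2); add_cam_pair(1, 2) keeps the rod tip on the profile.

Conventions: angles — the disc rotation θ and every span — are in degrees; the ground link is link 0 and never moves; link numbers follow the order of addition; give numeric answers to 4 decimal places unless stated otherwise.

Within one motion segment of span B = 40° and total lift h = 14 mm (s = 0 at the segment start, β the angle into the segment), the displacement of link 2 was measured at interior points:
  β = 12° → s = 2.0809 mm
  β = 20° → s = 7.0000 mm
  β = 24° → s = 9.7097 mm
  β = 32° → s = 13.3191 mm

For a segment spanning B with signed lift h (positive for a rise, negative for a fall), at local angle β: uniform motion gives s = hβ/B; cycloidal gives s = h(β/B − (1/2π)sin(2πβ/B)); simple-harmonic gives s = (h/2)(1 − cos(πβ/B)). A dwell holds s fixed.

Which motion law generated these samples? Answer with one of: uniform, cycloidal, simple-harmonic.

candidates at β/B = r: uniform s = h·r (linear in β); cycloidal s = h·(r − sin(2πr)/(2π)); simple-harmonic s = (h/2)(1 − cos(πr))
β=12°: printed 2.0809 | uniform 4.2000, cycloidal 2.0809, simple-harmonic 2.8855
β=20°: printed 7.0000 | uniform 7.0000, cycloidal 7.0000, simple-harmonic 7.0000
β=24°: printed 9.7097 | uniform 8.4000, cycloidal 9.7097, simple-harmonic 9.1631
β=32°: printed 13.3191 | uniform 11.2000, cycloidal 13.3191, simple-harmonic 12.6631
only one law matches every sample → cycloidal

cycloidal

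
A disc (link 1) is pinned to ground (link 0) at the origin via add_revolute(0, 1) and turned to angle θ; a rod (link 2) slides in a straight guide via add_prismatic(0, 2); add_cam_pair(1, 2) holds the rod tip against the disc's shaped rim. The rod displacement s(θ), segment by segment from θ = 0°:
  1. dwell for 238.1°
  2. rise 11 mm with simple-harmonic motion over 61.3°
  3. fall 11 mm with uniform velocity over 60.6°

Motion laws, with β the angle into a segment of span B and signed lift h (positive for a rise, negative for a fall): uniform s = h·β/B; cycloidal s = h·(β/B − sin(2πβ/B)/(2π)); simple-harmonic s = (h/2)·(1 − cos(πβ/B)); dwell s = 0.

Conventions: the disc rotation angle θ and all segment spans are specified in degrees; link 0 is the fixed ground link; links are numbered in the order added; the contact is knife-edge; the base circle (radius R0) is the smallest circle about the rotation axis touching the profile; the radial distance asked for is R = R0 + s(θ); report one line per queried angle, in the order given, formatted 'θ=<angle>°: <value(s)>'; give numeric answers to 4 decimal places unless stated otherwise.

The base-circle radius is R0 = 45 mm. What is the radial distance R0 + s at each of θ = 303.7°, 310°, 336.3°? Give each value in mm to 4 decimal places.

segment 1 (0° to 238.1°, dwell): s unchanged at 0.0000
segment 2 (238.1° to 299.4°, simple-harmonic, h = 11) is passed completely: s = 0.0000 + (11) = 11.0000
θ = 303.7° falls in segment 3 (299.4° to 360°, uniform, h = -11): β = 303.7 − 299.4 = 4.3°, B = 60.6°; Δs = -11·4.3/60.6 = -0.7805; s = 11.0000 − 0.7805 = 10.2195
θ = 310° falls in segment 3 (299.4° to 360°, uniform, h = -11): β = 310 − 299.4 = 10.6°, B = 60.6°; Δs = -11·10.6/60.6 = -1.9241; s = 11.0000 − 1.9241 = 9.0759
θ = 336.3° falls in segment 3 (299.4° to 360°, uniform, h = -11): β = 336.3 − 299.4 = 36.9°, B = 60.6°; Δs = -11·36.9/60.6 = -6.6980; s = 11.0000 − 6.6980 = 4.3020
θ=303.7°: R = R0 + s = 45 + 10.2195 = 55.2195
θ=310°: R = R0 + s = 45 + 9.0759 = 54.0759
θ=336.3°: R = R0 + s = 45 + 4.3020 = 49.3020

θ=303.7°: 55.2195
θ=310°: 54.0759
θ=336.3°: 49.3020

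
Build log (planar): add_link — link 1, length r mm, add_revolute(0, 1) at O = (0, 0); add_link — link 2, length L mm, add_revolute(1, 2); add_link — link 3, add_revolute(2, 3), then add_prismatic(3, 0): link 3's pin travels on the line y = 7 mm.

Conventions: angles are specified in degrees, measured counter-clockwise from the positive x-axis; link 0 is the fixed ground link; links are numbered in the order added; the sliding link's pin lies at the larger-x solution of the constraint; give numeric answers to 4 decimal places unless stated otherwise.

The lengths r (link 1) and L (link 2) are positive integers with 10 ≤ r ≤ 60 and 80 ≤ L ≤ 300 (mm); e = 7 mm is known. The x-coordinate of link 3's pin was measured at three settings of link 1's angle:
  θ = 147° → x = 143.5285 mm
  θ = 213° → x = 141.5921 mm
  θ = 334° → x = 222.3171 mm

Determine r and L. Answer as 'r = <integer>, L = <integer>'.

constraint per measurement: (x − r cos θ)² + (r sin θ − e)² = L²
subtracting the θ₁ and θ₂ equations cancels the r² and L² terms:
r = (x₁² − x₂²) / (2[(x₁cos θ₁ + e sin θ₁) − (x₂cos θ₂ + e sin θ₂)]) = 46.0017 → r = 46
L² = (x₁ − r cos θ₁)² + (r sin θ₁ − e)² = 33489.0106 → L = 183.0000 → L = 183
check at θ₃=334°: x = 222.3171 (printed 222.3171) ✓

r = 46, L = 183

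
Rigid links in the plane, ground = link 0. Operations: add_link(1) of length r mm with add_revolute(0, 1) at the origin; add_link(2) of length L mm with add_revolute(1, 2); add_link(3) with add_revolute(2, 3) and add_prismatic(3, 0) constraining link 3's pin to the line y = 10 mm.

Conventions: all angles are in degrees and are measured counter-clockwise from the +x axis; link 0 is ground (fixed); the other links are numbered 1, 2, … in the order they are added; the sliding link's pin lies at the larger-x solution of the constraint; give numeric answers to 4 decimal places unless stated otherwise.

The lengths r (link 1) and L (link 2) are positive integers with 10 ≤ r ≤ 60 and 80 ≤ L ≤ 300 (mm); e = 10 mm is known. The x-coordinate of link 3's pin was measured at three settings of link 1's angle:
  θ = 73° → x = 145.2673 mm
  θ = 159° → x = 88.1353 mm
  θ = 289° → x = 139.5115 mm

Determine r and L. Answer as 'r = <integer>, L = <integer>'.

constraint per measurement: (x − r cos θ)² + (r sin θ − e)² = L²
subtracting the θ₁ and θ₂ equations cancels the r² and L² terms:
r = (x₁² − x₂²) / (2[(x₁cos θ₁ + e sin θ₁) − (x₂cos θ₂ + e sin θ₂)]) = 51.0000 → r = 51
L² = (x₁ − r cos θ₁)² + (r sin θ₁ − e)² = 18496.0087 → L = 136.0000 → L = 136
check at θ₃=289°: x = 139.5115 (printed 139.5115) ✓

r = 51, L = 136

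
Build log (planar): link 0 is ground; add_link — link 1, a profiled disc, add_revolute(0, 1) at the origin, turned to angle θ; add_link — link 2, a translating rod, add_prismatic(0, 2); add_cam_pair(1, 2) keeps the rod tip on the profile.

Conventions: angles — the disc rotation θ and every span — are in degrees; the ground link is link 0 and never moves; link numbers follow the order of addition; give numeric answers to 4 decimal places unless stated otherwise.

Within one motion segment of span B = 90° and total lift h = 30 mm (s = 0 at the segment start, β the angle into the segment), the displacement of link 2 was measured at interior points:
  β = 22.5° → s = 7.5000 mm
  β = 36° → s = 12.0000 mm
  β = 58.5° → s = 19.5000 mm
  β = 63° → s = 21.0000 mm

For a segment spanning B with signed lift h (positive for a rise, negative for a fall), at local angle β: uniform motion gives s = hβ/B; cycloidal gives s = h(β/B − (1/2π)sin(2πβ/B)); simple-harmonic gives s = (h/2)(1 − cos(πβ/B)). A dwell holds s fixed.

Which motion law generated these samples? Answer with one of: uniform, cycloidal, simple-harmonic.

candidates at β/B = r: uniform s = h·r (linear in β); cycloidal s = h·(r − sin(2πr)/(2π)); simple-harmonic s = (h/2)(1 − cos(πr))
β=22.5°: printed 7.5000 | uniform 7.5000, cycloidal 2.7254, simple-harmonic 4.3934
β=36°: printed 12.0000 | uniform 12.0000, cycloidal 9.1935, simple-harmonic 10.3647
β=58.5°: printed 19.5000 | uniform 19.5000, cycloidal 23.3628, simple-harmonic 21.8099
β=63°: printed 21.0000 | uniform 21.0000, cycloidal 25.5410, simple-harmonic 23.8168
only one law matches every sample → uniform

uniform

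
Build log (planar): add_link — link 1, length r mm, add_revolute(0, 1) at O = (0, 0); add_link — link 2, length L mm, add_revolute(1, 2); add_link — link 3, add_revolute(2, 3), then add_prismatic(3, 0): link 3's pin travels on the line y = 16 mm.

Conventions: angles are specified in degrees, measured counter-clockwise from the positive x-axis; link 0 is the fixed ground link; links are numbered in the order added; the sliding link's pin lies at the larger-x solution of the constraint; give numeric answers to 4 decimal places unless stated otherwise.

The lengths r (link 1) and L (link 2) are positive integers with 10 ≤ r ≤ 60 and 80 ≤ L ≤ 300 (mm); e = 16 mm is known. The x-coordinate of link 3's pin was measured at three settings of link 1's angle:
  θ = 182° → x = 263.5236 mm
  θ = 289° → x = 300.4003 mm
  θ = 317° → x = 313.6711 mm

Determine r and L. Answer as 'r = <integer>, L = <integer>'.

constraint per measurement: (x − r cos θ)² + (r sin θ − e)² = L²
subtracting the θ₁ and θ₂ equations cancels the r² and L² terms:
r = (x₁² − x₂²) / (2[(x₁cos θ₁ + e sin θ₁) − (x₂cos θ₂ + e sin θ₂)]) = 30.0000 → r = 30
L² = (x₁ − r cos θ₁)² + (r sin θ₁ − e)² = 86435.9754 → L = 294.0000 → L = 294
check at θ₃=317°: x = 313.6711 (printed 313.6711) ✓

r = 30, L = 294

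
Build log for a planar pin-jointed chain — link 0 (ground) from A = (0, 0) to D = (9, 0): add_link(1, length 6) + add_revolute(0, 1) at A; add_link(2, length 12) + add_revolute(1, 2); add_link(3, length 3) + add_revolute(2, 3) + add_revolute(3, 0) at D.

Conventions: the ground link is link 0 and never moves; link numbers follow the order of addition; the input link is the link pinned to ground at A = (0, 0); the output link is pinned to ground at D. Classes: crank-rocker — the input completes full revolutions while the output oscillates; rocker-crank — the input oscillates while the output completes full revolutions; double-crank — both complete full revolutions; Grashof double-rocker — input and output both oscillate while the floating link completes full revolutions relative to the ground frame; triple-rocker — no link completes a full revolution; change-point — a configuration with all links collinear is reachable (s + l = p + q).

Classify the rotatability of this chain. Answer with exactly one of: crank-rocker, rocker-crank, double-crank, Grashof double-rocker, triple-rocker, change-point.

lengths: ground=9, input=6, coupler=12, output=3
sorted: s=3 (shortest), l=12 (longest), p+q=15
s + l = 15 vs p + q = 15
s + l = p + q → change-point (collinear configuration reachable)

change-point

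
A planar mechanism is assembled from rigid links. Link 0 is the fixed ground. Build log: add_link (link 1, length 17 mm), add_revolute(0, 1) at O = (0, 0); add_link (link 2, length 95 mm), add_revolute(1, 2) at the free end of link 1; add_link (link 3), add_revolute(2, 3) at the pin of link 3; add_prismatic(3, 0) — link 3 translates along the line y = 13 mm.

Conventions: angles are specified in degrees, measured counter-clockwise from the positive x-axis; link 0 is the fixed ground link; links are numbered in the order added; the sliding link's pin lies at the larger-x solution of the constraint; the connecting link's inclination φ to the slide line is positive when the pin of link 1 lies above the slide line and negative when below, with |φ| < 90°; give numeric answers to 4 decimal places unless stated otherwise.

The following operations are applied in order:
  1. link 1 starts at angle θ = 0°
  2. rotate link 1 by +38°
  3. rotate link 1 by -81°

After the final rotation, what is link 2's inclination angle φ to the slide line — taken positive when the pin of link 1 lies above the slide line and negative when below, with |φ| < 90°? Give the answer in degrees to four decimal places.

geometry: r = 17 mm, L = 95 mm, e = 13 mm; θ starts at 0°
rotate link 1 by +38°: θ ← 0° +38° = 38°
rotate link 1 by -81°: θ ← 38° -81° = -43°
h = r sin θ − e = -11.593972 − 13 = -24.593972
sin φ = h / L = -24.593972 / 95 = -0.25888392
φ = arcsin(-0.25888392) = -15.003848°

-15.0038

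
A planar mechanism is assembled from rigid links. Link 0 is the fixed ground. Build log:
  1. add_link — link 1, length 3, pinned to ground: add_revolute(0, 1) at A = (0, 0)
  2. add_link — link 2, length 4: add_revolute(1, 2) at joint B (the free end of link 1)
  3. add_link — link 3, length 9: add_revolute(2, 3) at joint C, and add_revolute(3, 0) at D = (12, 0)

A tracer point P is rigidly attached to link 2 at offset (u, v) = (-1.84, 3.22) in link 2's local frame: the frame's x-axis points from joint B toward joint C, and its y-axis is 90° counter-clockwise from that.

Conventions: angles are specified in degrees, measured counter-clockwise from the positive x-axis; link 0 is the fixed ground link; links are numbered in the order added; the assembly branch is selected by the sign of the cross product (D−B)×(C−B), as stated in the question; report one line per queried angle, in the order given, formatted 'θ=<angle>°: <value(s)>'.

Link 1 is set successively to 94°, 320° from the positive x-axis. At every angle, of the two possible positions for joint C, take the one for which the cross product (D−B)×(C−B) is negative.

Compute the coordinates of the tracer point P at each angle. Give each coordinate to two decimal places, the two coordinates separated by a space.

A=(0,0), D=(12.00,0)
θ=94°: B = A + 3.00·(cos94°, sin94°) = (-0.2093, 2.9927)
θ=94°: |BD| = 12.5707
θ=94°: circle(B,4.00) ∩ circle(D,9.00): a=3.7000, h=1.5199
θ=94°:   candidates: C₊=(3.7462,3.5881) cross=19.107; C₋=(3.0225,0.6356) cross=-19.107
θ=94°:   branch - wants cross < 0 → take C=(3.0225,0.6356) (cross=-19.107)
θ=94°: ex = (C−B)/|BC| = (0.8079,-0.5893); ey = (0.5893,0.8079)
θ=94°: P = B + -1.84·ex + 3.22·ey = (0.2016,6.6785)
θ=320°: B = A + 3.00·(cos320°, sin320°) = (2.2981, -1.9284)
θ=320°: |BD| = 9.8917
θ=320°: circle(B,4.00) ∩ circle(D,9.00): a=1.6602, h=3.6392
θ=320°:   candidates: C₊=(3.2171,1.9647) cross=35.998; C₋=(4.6360,-5.1741) cross=-35.998
θ=320°:   branch - wants cross < 0 → take C=(4.6360,-5.1741) (cross=-35.998)
θ=320°: ex = (C−B)/|BC| = (0.5845,-0.8114); ey = (0.8114,0.5845)
θ=320°: P = B + -1.84·ex + 3.22·ey = (3.8355,1.4466)

θ=94°: 0.20 6.68
θ=320°: 3.84 1.45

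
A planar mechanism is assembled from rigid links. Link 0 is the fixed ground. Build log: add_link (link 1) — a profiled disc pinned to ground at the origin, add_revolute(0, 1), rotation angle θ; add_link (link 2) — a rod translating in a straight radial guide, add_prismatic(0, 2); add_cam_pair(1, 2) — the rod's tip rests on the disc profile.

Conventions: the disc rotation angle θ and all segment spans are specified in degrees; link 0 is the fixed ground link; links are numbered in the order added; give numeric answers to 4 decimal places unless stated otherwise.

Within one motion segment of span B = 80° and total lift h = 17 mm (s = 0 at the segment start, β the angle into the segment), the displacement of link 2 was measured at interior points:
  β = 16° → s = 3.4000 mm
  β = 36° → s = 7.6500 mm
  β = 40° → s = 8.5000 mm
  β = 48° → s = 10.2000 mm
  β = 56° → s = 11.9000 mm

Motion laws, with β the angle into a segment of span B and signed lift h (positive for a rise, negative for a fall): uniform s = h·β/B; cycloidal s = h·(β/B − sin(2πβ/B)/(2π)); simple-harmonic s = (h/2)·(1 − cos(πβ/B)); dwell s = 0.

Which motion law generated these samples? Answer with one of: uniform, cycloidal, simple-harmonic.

candidates at β/B = r: uniform s = h·r (linear in β); cycloidal s = h·(r − sin(2πr)/(2π)); simple-harmonic s = (h/2)(1 − cos(πr))
β=16°: printed 3.4000 | uniform 3.4000, cycloidal 0.8268, simple-harmonic 1.6234
β=36°: printed 7.6500 | uniform 7.6500, cycloidal 6.8139, simple-harmonic 7.1703
β=40°: printed 8.5000 | uniform 8.5000, cycloidal 8.5000, simple-harmonic 8.5000
β=48°: printed 10.2000 | uniform 10.2000, cycloidal 11.7903, simple-harmonic 11.1266
β=56°: printed 11.9000 | uniform 11.9000, cycloidal 14.4732, simple-harmonic 13.4962
only one law matches every sample → uniform

uniform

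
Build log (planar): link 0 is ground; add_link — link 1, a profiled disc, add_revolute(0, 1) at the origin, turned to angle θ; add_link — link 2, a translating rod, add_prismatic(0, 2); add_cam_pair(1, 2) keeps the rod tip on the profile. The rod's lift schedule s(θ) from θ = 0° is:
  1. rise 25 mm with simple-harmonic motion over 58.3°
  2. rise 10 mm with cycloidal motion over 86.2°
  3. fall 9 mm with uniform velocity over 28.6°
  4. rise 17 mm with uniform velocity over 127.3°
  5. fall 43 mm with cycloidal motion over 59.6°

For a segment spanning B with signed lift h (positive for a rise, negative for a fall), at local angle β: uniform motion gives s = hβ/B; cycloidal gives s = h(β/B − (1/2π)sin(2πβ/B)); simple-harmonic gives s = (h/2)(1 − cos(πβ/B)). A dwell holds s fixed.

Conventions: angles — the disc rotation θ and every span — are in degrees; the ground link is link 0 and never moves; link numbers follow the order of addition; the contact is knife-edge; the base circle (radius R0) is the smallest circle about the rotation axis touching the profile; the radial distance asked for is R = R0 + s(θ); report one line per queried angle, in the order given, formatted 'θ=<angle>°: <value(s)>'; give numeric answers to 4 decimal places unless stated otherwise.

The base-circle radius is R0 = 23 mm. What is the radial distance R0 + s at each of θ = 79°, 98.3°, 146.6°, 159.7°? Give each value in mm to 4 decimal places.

seg 1 [0°–58.3°] simple-harmonic, h=25: full span → s += 25 → s = 25.0000
seg 2 [58.3°–144.5°] cycloidal, h=10: θ=79° here. β=20.7, B=86.2. 10·(0.2401 − sin(2π·0.2401)/(2π)) = 0.8129 → s = 25.8129
seg 2 [58.3°–144.5°] cycloidal, h=10: θ=98.3° here. β=40, B=86.2. 10·(0.4640 − sin(2π·0.4640)/(2π)) = 4.2838 → s = 29.2838
seg 2 [58.3°–144.5°] cycloidal, h=10: full span → s += 10 → s = 35.0000
seg 3 [144.5°–173.1°] uniform, h=-9: θ=146.6° here. β=2.1, B=28.6. -9·2.1/28.6 = -0.6608 → s = 34.3392
seg 3 [144.5°–173.1°] uniform, h=-9: θ=159.7° here. β=15.2, B=28.6. -9·15.2/28.6 = -4.7832 → s = 30.2168
θ=79°: R = R0 + s = 23 + 25.8129 = 48.8129
θ=98.3°: R = R0 + s = 23 + 29.2838 = 52.2838
θ=146.6°: R = R0 + s = 23 + 34.3392 = 57.3392
θ=159.7°: R = R0 + s = 23 + 30.2168 = 53.2168

θ=79°: 48.8129
θ=98.3°: 52.2838
θ=146.6°: 57.3392
θ=159.7°: 53.2168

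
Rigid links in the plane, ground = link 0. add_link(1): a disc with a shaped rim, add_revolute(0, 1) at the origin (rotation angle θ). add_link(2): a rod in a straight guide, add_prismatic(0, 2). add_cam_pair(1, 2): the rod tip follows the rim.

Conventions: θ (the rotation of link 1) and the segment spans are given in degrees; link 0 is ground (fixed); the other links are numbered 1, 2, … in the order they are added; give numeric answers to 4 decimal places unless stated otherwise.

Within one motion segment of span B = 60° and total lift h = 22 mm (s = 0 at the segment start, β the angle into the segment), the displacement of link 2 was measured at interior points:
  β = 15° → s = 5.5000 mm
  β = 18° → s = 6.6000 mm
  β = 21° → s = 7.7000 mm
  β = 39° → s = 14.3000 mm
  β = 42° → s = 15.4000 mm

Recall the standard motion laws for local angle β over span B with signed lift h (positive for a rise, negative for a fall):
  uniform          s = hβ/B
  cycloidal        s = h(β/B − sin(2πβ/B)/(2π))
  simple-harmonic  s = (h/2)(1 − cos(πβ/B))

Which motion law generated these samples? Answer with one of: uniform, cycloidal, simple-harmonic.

candidates at β/B = r: uniform s = h·r (linear in β); cycloidal s = h·(r − sin(2πr)/(2π)); simple-harmonic s = (h/2)(1 − cos(πr))
β=15°: printed 5.5000 | uniform 5.5000, cycloidal 1.9986, simple-harmonic 3.2218
β=18°: printed 6.6000 | uniform 6.6000, cycloidal 3.2700, simple-harmonic 4.5344
β=21°: printed 7.7000 | uniform 7.7000, cycloidal 4.8673, simple-harmonic 6.0061
β=39°: printed 14.3000 | uniform 14.3000, cycloidal 17.1327, simple-harmonic 15.9939
β=42°: printed 15.4000 | uniform 15.4000, cycloidal 18.7300, simple-harmonic 17.4656
only one law matches every sample → uniform

uniform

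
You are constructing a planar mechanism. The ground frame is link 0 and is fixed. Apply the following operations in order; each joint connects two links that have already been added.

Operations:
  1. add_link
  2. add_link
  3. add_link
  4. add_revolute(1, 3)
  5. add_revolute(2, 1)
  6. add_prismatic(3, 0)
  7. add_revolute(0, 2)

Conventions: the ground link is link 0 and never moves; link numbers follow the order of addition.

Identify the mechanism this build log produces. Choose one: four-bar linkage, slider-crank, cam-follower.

links: 4 (incl. ground); joints: 3 revolute, 1 prismatic, 0 higher (cam) pair, forming one closed loop
4 links, 3 revolutes + 1 prismatic in one loop → slider-crank

slider-crank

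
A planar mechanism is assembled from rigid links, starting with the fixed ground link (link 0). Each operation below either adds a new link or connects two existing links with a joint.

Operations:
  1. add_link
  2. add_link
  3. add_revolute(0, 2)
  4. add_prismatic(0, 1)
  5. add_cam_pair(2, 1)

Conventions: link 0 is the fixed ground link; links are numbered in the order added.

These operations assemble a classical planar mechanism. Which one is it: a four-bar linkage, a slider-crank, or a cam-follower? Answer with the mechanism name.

links: 3 (incl. ground); joints: 1 revolute, 1 prismatic, 1 higher (cam) pair, forming one closed loop
3 links, revolute + prismatic + higher pair in one loop → cam-follower

cam-follower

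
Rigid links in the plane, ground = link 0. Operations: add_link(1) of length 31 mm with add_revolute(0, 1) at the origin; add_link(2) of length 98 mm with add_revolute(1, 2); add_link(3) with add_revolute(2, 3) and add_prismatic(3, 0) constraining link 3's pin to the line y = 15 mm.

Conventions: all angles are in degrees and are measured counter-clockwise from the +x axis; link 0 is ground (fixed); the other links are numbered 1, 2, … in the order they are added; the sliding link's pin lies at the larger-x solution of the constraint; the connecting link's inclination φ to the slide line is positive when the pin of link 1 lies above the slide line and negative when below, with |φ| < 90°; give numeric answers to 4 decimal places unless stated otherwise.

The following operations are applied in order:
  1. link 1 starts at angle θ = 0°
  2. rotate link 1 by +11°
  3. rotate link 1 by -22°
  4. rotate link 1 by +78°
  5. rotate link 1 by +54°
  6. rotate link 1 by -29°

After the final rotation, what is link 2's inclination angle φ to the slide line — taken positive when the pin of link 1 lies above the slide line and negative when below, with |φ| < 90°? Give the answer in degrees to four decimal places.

geometry: r = 31 mm, L = 98 mm, e = 15 mm; θ starts at 0°
rotate link 1 by +11°: θ ← 0° +11° = 11°
rotate link 1 by -22°: θ ← 11° -22° = -11°
rotate link 1 by +78°: θ ← -11° +78° = 67°
rotate link 1 by +54°: θ ← 67° +54° = 121°
rotate link 1 by -29°: θ ← 121° -29° = 92°
h = r sin θ − e = 30.981116 − 15 = 15.981116
sin φ = h / L = 15.981116 / 98 = 0.16307261
φ = arcsin(0.16307261) = 9.385287°

9.3853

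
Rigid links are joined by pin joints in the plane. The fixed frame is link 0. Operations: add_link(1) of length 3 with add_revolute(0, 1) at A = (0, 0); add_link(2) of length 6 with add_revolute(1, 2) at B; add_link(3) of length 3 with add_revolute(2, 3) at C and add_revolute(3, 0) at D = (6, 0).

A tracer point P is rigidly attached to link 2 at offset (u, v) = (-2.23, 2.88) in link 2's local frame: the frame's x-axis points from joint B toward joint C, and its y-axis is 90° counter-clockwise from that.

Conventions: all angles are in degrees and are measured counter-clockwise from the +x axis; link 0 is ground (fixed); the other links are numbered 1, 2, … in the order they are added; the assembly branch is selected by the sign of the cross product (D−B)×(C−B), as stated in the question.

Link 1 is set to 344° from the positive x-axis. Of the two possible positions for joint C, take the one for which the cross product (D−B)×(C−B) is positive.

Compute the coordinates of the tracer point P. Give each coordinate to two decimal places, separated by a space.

A=(0,0), D=(6.00,0)
B = A + 3.00·(cos344°, sin344°) = (2.8838, -0.8269)
|BD| = 3.2241
circle(B,6.00) ∩ circle(D,3.00): a=5.7993, h=1.5389
  candidates: C₊=(8.0944,2.1479) cross=4.961; C₋=(8.8838,-0.8269) cross=-4.961
  branch + wants cross > 0 → take C=(8.0944,2.1479) (cross=4.961)
ex = (C−B)/|BC| = (0.8684,0.4958); ey = (-0.4958,0.8684)
P = B + -2.23·ex + 2.88·ey = (-0.4807,0.5685)

-0.48 0.57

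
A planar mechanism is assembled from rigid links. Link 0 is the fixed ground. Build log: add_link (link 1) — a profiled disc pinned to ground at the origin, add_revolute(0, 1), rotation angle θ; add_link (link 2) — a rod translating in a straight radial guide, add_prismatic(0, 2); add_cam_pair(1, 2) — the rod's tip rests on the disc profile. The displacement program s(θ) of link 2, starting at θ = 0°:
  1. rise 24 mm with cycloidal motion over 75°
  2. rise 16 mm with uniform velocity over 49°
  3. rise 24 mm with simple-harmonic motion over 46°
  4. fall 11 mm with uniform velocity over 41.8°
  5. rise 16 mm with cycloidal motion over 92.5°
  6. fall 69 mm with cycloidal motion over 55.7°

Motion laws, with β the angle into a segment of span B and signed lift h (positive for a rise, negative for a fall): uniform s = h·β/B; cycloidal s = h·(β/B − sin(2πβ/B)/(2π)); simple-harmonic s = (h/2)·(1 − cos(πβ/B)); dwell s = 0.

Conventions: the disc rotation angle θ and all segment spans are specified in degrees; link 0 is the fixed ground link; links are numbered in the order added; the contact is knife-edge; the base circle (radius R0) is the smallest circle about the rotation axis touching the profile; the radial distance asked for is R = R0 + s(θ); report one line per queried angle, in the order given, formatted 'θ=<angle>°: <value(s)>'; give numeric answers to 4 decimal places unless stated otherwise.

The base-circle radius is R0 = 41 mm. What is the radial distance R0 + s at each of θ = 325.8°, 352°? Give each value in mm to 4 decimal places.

seg 1 [0°–75°] cycloidal, h=24: full span → s += 24 → s = 24.0000
seg 2 [75°–124°] uniform, h=16: full span → s += 16 → s = 40.0000
seg 3 [124°–170°] simple-harmonic, h=24: full span → s += 24 → s = 64.0000
seg 4 [170°–211.8°] uniform, h=-11: full span → s += -11 → s = 53.0000
seg 5 [211.8°–304.3°] cycloidal, h=16: full span → s += 16 → s = 69.0000
seg 6 [304.3°–360°] cycloidal, h=-69: θ=325.8° here. β=21.5, B=55.7. -69·(0.3860 − sin(2π·0.3860)/(2π)) = -19.4231 → s = 49.5769
seg 6 [304.3°–360°] cycloidal, h=-69: θ=352° here. β=47.7, B=55.7. -69·(0.8564 − sin(2π·0.8564)/(2π)) = -67.7086 → s = 1.2914
θ=325.8°: R = R0 + s = 41 + 49.5769 = 90.5769
θ=352°: R = R0 + s = 41 + 1.2914 = 42.2914

θ=325.8°: 90.5769
θ=352°: 42.2914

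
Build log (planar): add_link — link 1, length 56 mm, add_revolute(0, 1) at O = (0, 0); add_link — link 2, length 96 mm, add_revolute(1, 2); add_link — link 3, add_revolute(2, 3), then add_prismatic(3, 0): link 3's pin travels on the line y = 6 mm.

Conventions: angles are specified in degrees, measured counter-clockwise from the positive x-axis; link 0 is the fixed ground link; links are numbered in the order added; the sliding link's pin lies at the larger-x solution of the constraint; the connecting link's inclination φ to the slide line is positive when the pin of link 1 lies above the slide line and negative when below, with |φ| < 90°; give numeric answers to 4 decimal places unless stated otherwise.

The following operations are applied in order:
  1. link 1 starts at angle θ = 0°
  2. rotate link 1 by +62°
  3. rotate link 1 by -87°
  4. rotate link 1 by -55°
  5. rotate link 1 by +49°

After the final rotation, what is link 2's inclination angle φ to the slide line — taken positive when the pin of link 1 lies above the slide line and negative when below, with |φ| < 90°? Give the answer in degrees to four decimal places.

geometry: r = 56 mm, L = 96 mm, e = 6 mm; θ starts at 0°
rotate link 1 by +62°: θ ← 0° +62° = 62°
rotate link 1 by -87°: θ ← 62° -87° = -25°
rotate link 1 by -55°: θ ← -25° -55° = -80°
rotate link 1 by +49°: θ ← -80° +49° = -31°
h = r sin θ − e = -28.842132 − 6 = -34.842132
sin φ = h / L = -34.842132 / 96 = -0.36293888
φ = arcsin(-0.36293888) = -21.280793°

-21.2808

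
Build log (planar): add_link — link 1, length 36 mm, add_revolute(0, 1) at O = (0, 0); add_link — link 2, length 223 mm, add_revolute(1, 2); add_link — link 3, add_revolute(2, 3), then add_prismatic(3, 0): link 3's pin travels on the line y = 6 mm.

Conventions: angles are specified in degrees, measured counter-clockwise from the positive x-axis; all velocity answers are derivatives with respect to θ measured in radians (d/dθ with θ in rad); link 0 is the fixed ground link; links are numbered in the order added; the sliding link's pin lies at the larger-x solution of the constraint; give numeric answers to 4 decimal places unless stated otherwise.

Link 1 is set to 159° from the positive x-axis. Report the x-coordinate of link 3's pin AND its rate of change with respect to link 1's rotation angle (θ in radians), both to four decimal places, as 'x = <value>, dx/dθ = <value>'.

geometry: r = 36 mm, L = 223 mm, e = 6 mm
crank pin P = (r cos θ, r sin θ) = (-33.608895, 12.901246)
h = r sin θ − e = 12.901246 − 6 = 6.901246
x = r cos θ + √(L² − h²) = -33.608895 + 222.893187 = 189.284292
dx/dθ = −r sin θ − h·r cos θ/√(L² − h²) (θ in radians; h = 6.901246) = -11.860643

x = 189.2843, dx/dθ = -11.8606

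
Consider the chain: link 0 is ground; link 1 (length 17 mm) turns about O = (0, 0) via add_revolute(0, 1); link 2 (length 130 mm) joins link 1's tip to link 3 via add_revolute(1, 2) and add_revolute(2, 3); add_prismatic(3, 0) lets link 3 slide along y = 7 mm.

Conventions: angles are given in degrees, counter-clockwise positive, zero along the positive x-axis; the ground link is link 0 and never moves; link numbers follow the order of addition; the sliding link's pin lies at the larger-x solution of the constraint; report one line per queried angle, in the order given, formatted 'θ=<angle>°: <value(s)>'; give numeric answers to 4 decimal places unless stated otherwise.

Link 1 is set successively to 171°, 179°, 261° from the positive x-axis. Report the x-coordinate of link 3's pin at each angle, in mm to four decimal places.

geometry: r = 17 mm, L = 130 mm, e = 7 mm
θ=171°: crank pin P = (r cos θ, r sin θ) = (-16.790702, 2.659386)
θ=171°: h = r sin θ − e = 2.659386 − 7 = -4.340614
θ=171°: x = r cos θ + √(L² − h²) = -16.790702 + 129.927515 = 113.136813
θ=179°: crank pin P = (r cos θ, r sin θ) = (-16.997411, 0.296691)
θ=179°: h = r sin θ − e = 0.296691 − 7 = -6.703309
θ=179°: x = r cos θ + √(L² − h²) = -16.997411 + 129.827061 = 112.829650
θ=261°: crank pin P = (r cos θ, r sin θ) = (-2.659386, -16.790702)
θ=261°: h = r sin θ − e = -16.790702 − 7 = -23.790702
θ=261°: x = r cos θ + √(L² − h²) = -2.659386 + 127.804548 = 125.145162

θ=171°: 113.1368
θ=179°: 112.8296
θ=261°: 125.1452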